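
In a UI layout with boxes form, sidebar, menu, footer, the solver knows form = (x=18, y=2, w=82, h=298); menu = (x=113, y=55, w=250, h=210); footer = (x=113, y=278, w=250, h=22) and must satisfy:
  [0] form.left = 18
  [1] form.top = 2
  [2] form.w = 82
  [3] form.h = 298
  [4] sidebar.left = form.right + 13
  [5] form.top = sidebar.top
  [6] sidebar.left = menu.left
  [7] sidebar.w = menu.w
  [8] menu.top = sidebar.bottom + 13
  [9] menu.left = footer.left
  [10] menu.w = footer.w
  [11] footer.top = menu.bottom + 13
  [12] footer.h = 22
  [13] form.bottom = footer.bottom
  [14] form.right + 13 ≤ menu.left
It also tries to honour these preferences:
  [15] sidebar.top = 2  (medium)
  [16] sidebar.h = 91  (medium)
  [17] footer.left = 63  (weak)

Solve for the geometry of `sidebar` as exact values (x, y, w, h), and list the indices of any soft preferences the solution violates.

sidebar = (x=113, y=2, w=250, h=40)
violated soft preferences: 16, 17

1. sidebar.x = 113  [sidebar.left = form.right + 13]
2. sidebar.y = 2  [form.top = sidebar.top]
3. sidebar.w = 250  [sidebar.w = menu.w]
4. sidebar.h = 40  [menu.top = sidebar.bottom + 13]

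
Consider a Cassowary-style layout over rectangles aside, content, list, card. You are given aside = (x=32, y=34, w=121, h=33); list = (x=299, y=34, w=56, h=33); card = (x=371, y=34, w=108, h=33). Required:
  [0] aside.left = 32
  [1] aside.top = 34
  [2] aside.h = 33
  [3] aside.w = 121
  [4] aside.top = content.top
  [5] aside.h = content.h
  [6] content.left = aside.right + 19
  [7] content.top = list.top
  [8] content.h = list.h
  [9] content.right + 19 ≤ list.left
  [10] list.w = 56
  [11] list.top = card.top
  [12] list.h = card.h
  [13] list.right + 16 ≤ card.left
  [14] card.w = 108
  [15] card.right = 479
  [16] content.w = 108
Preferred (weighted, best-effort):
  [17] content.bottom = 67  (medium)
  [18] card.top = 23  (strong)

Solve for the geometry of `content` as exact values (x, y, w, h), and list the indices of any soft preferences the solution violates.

1. content.y = 34  [aside.top = content.top]
2. content.h = 33  [aside.h = content.h]
3. content.x = 172  [content.left = aside.right + 19]
4. content.w = 108  [content.w = 108]

content = (x=172, y=34, w=108, h=33)
violated soft preferences: 18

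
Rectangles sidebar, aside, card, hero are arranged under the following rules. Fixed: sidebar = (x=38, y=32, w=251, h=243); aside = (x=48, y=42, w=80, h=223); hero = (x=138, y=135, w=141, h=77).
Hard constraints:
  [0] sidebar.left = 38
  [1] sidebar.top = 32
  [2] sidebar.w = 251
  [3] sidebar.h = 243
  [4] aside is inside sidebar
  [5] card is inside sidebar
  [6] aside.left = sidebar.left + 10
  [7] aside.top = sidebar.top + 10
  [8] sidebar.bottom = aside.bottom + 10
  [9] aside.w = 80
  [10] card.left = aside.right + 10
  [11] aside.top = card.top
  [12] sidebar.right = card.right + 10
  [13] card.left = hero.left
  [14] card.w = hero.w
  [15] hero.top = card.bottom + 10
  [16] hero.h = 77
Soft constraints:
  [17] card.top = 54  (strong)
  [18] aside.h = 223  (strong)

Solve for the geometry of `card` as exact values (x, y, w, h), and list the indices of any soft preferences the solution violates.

card = (x=138, y=42, w=141, h=83)
violated soft preferences: 17

1. card.x = 138  [card.left = aside.right + 10]
2. card.y = 42  [aside.top = card.top]
3. card.w = 141  [sidebar.right = card.right + 10]
4. card.h = 83  [hero.top = card.bottom + 10]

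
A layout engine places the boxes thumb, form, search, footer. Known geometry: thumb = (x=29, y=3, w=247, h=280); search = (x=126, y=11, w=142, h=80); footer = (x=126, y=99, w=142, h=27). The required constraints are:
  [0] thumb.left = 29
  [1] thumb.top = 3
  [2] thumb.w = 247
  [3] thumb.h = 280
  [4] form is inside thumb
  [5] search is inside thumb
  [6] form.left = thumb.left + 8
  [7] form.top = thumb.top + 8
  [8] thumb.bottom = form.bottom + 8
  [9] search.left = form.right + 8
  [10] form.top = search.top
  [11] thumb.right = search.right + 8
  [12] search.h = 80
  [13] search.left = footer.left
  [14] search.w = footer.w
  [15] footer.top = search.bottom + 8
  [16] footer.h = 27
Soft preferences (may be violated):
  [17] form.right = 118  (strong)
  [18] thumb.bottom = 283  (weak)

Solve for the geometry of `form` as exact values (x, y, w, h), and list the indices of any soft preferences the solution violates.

1. form.x = 37  [form.left = thumb.left + 8]
2. form.y = 11  [form.top = thumb.top + 8]
3. form.h = 264  [thumb.bottom = form.bottom + 8]
4. form.w = 81  [search.left = form.right + 8]

form = (x=37, y=11, w=81, h=264)
violated soft preferences: none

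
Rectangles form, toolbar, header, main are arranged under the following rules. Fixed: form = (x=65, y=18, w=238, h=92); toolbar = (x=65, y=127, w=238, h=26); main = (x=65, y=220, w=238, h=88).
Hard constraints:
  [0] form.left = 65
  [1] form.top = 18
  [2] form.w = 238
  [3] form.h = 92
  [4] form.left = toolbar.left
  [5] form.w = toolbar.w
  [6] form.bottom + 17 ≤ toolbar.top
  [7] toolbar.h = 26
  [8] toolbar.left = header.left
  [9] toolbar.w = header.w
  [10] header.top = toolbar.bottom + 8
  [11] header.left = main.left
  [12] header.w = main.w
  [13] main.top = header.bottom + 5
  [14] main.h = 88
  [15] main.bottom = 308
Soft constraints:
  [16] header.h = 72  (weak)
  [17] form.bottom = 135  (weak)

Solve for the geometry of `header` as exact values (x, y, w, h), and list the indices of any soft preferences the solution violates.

1. header.x = 65  [toolbar.left = header.left]
2. header.w = 238  [toolbar.w = header.w]
3. header.y = 161  [header.top = toolbar.bottom + 8]
4. header.h = 54  [main.top = header.bottom + 5]

header = (x=65, y=161, w=238, h=54)
violated soft preferences: 16, 17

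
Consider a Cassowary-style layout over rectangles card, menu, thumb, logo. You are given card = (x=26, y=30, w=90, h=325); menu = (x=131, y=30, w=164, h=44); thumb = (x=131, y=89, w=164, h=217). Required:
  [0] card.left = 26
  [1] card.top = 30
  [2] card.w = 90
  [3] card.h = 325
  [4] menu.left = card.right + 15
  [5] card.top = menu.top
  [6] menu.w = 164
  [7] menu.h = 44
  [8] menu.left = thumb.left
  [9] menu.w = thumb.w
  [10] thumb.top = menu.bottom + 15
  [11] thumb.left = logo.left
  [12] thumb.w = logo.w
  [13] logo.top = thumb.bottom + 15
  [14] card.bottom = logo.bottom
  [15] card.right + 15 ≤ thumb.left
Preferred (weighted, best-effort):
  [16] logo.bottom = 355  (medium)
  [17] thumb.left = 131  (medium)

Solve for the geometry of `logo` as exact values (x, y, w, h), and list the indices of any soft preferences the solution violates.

logo = (x=131, y=321, w=164, h=34)
violated soft preferences: none

1. logo.x = 131  [thumb.left = logo.left]
2. logo.w = 164  [thumb.w = logo.w]
3. logo.y = 321  [logo.top = thumb.bottom + 15]
4. logo.h = 34  [card.bottom = logo.bottom]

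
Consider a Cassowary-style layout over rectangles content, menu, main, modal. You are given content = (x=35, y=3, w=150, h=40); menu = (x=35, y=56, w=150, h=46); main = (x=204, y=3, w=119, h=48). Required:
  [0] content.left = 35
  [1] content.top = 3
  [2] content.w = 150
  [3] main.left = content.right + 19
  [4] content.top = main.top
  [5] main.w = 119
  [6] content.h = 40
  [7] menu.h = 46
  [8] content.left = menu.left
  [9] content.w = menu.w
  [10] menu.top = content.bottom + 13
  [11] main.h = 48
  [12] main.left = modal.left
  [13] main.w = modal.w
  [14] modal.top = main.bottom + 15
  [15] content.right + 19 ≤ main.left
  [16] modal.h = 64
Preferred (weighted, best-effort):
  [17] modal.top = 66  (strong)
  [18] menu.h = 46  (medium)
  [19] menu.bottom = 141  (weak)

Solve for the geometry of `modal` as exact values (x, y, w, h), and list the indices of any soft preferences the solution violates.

1. modal.x = 204  [main.left = modal.left]
2. modal.w = 119  [main.w = modal.w]
3. modal.y = 66  [modal.top = main.bottom + 15]
4. modal.h = 64  [modal.h = 64]

modal = (x=204, y=66, w=119, h=64)
violated soft preferences: 19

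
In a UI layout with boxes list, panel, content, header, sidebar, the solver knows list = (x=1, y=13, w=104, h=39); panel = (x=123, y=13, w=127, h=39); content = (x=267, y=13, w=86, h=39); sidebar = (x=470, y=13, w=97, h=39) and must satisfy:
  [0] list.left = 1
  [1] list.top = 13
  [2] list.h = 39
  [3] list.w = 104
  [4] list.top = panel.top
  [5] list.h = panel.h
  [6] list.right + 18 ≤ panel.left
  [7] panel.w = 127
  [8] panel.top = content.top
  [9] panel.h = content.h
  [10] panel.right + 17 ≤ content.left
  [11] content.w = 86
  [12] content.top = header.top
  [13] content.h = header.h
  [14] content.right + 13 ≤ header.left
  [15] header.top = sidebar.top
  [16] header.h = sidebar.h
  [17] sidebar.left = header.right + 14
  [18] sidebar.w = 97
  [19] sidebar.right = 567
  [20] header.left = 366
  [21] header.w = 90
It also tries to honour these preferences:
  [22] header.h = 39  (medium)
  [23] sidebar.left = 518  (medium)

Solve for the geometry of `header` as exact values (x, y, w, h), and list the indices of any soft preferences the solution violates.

1. header.y = 13  [content.top = header.top]
2. header.h = 39  [content.h = header.h]
3. header.x = 366  [header.left = 366]
4. header.w = 90  [header.w = 90]

header = (x=366, y=13, w=90, h=39)
violated soft preferences: 23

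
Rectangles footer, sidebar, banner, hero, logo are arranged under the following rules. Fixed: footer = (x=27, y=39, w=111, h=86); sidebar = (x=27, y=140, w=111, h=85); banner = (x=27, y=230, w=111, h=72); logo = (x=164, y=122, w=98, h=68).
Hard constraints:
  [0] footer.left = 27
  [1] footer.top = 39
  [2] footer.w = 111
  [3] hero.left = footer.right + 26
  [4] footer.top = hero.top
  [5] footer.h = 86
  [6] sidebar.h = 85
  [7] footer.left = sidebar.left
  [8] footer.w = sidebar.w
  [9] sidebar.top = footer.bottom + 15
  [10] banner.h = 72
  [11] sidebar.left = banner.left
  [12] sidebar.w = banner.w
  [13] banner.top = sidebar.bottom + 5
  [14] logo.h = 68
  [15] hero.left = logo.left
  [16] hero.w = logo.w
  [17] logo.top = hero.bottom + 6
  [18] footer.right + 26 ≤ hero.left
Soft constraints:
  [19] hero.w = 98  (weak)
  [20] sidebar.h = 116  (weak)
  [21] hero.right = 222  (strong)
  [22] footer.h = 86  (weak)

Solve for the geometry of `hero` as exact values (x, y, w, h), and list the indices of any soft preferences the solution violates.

hero = (x=164, y=39, w=98, h=77)
violated soft preferences: 20, 21

1. hero.x = 164  [hero.left = footer.right + 26]
2. hero.y = 39  [footer.top = hero.top]
3. hero.w = 98  [hero.w = logo.w]
4. hero.h = 77  [logo.top = hero.bottom + 6]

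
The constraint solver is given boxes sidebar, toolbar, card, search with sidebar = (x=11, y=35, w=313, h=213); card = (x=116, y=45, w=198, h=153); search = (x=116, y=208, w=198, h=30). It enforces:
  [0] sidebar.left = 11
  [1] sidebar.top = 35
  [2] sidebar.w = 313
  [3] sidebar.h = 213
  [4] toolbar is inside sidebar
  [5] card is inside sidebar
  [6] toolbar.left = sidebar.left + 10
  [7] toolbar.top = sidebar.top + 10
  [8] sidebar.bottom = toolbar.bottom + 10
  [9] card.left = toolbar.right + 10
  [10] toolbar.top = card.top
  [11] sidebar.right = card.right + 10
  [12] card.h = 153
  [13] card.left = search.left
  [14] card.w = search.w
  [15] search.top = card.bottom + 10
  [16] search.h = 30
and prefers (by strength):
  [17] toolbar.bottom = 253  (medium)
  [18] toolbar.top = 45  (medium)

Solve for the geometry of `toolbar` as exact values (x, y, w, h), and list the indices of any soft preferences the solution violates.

toolbar = (x=21, y=45, w=85, h=193)
violated soft preferences: 17

1. toolbar.x = 21  [toolbar.left = sidebar.left + 10]
2. toolbar.y = 45  [toolbar.top = sidebar.top + 10]
3. toolbar.h = 193  [sidebar.bottom = toolbar.bottom + 10]
4. toolbar.w = 85  [card.left = toolbar.right + 10]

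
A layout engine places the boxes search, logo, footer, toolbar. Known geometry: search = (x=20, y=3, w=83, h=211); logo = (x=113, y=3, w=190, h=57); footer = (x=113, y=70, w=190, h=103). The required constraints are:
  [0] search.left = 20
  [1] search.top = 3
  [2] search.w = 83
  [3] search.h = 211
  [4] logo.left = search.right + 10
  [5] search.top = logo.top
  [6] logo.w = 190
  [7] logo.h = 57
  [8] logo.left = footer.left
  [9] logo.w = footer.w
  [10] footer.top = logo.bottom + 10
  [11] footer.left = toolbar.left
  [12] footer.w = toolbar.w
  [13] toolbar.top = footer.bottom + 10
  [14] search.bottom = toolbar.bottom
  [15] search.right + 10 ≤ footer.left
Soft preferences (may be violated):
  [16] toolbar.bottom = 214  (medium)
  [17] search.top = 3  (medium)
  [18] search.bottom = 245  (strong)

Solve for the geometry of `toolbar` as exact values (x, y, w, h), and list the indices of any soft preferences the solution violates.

toolbar = (x=113, y=183, w=190, h=31)
violated soft preferences: 18

1. toolbar.x = 113  [footer.left = toolbar.left]
2. toolbar.w = 190  [footer.w = toolbar.w]
3. toolbar.y = 183  [toolbar.top = footer.bottom + 10]
4. toolbar.h = 31  [search.bottom = toolbar.bottom]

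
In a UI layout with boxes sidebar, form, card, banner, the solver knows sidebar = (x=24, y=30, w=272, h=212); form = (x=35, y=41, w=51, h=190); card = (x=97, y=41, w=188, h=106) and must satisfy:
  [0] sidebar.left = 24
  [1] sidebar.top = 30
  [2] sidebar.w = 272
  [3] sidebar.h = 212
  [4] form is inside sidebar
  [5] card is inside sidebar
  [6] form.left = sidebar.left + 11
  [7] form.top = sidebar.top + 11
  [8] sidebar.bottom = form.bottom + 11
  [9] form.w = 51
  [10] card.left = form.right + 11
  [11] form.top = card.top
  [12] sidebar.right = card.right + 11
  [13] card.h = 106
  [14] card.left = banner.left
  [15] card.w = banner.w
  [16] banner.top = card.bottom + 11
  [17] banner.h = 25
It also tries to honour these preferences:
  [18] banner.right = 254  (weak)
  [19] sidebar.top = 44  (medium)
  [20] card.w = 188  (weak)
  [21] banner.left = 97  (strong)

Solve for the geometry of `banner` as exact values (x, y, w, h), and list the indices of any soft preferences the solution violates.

banner = (x=97, y=158, w=188, h=25)
violated soft preferences: 18, 19

1. banner.x = 97  [card.left = banner.left]
2. banner.w = 188  [card.w = banner.w]
3. banner.y = 158  [banner.top = card.bottom + 11]
4. banner.h = 25  [banner.h = 25]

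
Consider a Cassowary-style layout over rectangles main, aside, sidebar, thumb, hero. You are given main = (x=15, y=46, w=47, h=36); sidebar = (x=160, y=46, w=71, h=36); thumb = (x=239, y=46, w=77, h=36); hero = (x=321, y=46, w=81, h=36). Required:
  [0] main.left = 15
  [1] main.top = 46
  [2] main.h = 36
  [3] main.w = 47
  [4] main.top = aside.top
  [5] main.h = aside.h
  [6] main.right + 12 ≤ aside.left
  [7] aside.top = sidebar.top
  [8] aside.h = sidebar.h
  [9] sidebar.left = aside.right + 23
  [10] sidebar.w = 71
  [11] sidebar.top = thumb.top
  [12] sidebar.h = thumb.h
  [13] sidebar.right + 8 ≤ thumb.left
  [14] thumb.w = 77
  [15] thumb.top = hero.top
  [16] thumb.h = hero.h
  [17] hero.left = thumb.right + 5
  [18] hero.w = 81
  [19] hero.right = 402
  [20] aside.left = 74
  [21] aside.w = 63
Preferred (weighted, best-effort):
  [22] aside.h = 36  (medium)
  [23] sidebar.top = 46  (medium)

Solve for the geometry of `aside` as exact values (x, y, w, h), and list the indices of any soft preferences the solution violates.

aside = (x=74, y=46, w=63, h=36)
violated soft preferences: none

1. aside.y = 46  [main.top = aside.top]
2. aside.h = 36  [main.h = aside.h]
3. aside.x = 74  [aside.left = 74]
4. aside.w = 63  [aside.w = 63]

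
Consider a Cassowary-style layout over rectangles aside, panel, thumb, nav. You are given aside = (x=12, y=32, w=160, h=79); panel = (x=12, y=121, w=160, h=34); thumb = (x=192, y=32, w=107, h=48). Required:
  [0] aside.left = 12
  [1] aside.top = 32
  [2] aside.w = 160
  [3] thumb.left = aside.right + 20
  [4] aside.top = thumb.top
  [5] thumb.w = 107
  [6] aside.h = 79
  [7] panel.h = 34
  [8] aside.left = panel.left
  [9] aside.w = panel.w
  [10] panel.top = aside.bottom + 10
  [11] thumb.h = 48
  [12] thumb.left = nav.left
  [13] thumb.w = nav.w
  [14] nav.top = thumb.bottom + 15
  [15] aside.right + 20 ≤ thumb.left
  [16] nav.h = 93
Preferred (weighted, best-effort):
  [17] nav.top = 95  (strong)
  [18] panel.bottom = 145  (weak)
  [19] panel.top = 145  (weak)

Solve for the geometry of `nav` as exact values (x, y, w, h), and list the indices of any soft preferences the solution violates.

nav = (x=192, y=95, w=107, h=93)
violated soft preferences: 18, 19

1. nav.x = 192  [thumb.left = nav.left]
2. nav.w = 107  [thumb.w = nav.w]
3. nav.y = 95  [nav.top = thumb.bottom + 15]
4. nav.h = 93  [nav.h = 93]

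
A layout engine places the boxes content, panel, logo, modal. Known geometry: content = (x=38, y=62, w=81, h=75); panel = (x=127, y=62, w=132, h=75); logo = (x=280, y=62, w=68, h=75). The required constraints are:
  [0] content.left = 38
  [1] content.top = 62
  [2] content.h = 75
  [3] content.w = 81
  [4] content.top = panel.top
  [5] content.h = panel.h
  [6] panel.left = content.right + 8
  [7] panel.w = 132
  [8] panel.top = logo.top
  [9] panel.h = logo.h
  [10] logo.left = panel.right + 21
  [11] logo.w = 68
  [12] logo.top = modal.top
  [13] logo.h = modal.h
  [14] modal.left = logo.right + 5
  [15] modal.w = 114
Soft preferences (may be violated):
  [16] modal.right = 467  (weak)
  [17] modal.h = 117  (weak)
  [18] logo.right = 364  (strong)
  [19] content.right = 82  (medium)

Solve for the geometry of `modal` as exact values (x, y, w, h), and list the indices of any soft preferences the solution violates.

1. modal.y = 62  [logo.top = modal.top]
2. modal.h = 75  [logo.h = modal.h]
3. modal.x = 353  [modal.left = logo.right + 5]
4. modal.w = 114  [modal.w = 114]

modal = (x=353, y=62, w=114, h=75)
violated soft preferences: 17, 18, 19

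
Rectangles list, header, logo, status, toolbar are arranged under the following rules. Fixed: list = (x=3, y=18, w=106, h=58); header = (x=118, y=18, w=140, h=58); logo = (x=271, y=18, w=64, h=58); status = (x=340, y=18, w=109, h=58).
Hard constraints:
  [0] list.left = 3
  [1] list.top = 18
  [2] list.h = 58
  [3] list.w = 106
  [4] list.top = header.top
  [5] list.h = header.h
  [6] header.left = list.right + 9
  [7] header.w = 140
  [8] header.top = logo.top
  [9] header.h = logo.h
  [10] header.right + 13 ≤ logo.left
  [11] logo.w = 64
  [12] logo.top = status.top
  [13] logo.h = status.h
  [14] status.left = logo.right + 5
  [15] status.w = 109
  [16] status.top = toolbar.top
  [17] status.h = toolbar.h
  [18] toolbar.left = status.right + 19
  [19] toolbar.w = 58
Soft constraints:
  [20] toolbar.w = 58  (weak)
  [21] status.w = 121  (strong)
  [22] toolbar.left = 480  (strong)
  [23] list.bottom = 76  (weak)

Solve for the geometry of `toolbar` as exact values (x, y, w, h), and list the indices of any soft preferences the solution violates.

1. toolbar.y = 18  [status.top = toolbar.top]
2. toolbar.h = 58  [status.h = toolbar.h]
3. toolbar.x = 468  [toolbar.left = status.right + 19]
4. toolbar.w = 58  [toolbar.w = 58]

toolbar = (x=468, y=18, w=58, h=58)
violated soft preferences: 21, 22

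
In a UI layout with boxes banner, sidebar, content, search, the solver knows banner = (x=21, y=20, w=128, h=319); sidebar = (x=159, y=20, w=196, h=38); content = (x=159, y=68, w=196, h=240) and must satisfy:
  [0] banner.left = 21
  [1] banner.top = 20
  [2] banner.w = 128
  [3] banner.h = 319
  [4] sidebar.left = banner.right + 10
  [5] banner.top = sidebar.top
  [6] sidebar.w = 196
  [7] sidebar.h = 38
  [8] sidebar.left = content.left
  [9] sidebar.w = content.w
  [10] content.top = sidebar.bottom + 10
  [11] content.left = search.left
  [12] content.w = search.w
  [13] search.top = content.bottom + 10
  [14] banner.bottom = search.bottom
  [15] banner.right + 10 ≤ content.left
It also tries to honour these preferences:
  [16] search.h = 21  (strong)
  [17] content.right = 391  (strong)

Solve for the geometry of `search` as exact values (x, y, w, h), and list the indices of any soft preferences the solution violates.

1. search.x = 159  [content.left = search.left]
2. search.w = 196  [content.w = search.w]
3. search.y = 318  [search.top = content.bottom + 10]
4. search.h = 21  [banner.bottom = search.bottom]

search = (x=159, y=318, w=196, h=21)
violated soft preferences: 17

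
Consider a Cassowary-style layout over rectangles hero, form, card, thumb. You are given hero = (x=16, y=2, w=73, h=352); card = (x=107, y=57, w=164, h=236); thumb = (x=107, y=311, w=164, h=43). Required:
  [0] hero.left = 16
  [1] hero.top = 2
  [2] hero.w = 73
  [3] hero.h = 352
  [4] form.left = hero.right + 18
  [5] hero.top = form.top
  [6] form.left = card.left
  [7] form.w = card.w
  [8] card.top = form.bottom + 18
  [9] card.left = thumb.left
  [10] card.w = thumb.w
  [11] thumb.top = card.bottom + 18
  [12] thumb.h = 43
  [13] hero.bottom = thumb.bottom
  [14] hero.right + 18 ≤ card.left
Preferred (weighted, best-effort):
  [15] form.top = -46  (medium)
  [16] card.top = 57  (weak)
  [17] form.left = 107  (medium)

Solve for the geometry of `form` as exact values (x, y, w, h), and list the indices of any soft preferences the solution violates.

1. form.x = 107  [form.left = hero.right + 18]
2. form.y = 2  [hero.top = form.top]
3. form.w = 164  [form.w = card.w]
4. form.h = 37  [card.top = form.bottom + 18]

form = (x=107, y=2, w=164, h=37)
violated soft preferences: 15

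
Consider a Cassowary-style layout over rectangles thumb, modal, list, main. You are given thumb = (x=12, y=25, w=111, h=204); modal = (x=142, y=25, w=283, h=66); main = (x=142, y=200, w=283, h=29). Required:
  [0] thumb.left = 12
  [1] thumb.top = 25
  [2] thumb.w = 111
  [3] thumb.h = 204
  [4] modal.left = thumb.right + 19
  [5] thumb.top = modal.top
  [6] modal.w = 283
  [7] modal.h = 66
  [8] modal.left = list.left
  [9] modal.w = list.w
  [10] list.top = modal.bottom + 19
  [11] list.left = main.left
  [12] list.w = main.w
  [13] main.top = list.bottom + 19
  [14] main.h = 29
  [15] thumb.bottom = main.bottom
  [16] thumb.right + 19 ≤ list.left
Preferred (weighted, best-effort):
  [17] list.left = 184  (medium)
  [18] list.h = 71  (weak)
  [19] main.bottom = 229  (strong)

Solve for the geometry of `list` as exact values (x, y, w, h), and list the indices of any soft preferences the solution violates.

1. list.x = 142  [modal.left = list.left]
2. list.w = 283  [modal.w = list.w]
3. list.y = 110  [list.top = modal.bottom + 19]
4. list.h = 71  [main.top = list.bottom + 19]

list = (x=142, y=110, w=283, h=71)
violated soft preferences: 17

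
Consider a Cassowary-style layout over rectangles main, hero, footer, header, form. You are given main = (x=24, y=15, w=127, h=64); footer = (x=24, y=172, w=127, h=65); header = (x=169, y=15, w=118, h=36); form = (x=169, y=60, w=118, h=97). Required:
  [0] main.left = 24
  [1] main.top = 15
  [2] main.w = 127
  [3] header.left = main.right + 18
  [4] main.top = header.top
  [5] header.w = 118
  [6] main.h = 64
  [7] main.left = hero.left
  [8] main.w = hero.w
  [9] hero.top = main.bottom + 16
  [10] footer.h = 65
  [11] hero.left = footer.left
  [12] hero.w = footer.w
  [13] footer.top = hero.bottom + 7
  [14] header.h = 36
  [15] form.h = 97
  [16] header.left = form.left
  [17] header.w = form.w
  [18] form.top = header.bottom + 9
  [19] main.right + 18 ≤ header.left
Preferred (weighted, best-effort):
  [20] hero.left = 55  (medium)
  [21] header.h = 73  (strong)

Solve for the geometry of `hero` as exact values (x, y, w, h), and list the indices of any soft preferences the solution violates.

1. hero.x = 24  [main.left = hero.left]
2. hero.w = 127  [main.w = hero.w]
3. hero.y = 95  [hero.top = main.bottom + 16]
4. hero.h = 70  [footer.top = hero.bottom + 7]

hero = (x=24, y=95, w=127, h=70)
violated soft preferences: 20, 21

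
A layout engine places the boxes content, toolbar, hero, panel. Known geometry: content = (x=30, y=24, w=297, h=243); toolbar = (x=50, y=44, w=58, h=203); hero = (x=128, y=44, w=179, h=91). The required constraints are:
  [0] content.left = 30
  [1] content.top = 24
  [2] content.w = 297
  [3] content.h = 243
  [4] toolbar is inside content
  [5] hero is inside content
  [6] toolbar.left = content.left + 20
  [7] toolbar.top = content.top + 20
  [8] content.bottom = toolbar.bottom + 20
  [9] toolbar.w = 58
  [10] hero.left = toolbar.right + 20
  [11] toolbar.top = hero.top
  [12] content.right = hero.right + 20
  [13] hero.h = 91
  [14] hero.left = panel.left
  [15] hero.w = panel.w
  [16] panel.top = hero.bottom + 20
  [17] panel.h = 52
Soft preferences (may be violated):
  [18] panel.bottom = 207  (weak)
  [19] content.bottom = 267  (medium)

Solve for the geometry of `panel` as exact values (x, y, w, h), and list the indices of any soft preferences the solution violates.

1. panel.x = 128  [hero.left = panel.left]
2. panel.w = 179  [hero.w = panel.w]
3. panel.y = 155  [panel.top = hero.bottom + 20]
4. panel.h = 52  [panel.h = 52]

panel = (x=128, y=155, w=179, h=52)
violated soft preferences: none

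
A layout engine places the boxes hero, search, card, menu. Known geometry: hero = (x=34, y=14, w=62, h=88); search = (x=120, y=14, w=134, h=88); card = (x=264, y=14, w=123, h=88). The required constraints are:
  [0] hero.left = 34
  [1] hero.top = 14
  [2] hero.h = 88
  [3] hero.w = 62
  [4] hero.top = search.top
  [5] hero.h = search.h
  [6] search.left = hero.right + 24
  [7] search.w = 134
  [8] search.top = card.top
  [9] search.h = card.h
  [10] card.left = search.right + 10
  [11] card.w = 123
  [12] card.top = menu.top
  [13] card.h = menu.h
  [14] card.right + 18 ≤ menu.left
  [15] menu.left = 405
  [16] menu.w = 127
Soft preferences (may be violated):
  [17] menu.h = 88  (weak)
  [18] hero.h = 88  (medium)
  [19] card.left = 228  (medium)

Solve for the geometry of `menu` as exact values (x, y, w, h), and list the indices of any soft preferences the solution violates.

1. menu.y = 14  [card.top = menu.top]
2. menu.h = 88  [card.h = menu.h]
3. menu.x = 405  [menu.left = 405]
4. menu.w = 127  [menu.w = 127]

menu = (x=405, y=14, w=127, h=88)
violated soft preferences: 19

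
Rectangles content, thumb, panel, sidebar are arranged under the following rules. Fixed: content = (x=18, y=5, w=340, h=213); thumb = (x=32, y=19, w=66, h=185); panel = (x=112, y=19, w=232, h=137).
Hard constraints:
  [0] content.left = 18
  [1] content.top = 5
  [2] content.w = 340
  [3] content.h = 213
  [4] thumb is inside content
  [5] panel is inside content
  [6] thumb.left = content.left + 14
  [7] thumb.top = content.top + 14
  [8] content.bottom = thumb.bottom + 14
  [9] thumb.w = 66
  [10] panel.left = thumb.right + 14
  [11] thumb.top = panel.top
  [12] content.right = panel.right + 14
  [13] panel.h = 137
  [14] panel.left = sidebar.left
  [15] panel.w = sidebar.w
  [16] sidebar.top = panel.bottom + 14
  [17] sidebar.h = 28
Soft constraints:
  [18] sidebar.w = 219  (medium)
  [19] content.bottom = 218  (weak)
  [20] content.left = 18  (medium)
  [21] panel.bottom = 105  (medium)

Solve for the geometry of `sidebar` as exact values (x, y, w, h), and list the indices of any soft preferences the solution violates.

1. sidebar.x = 112  [panel.left = sidebar.left]
2. sidebar.w = 232  [panel.w = sidebar.w]
3. sidebar.y = 170  [sidebar.top = panel.bottom + 14]
4. sidebar.h = 28  [sidebar.h = 28]

sidebar = (x=112, y=170, w=232, h=28)
violated soft preferences: 18, 21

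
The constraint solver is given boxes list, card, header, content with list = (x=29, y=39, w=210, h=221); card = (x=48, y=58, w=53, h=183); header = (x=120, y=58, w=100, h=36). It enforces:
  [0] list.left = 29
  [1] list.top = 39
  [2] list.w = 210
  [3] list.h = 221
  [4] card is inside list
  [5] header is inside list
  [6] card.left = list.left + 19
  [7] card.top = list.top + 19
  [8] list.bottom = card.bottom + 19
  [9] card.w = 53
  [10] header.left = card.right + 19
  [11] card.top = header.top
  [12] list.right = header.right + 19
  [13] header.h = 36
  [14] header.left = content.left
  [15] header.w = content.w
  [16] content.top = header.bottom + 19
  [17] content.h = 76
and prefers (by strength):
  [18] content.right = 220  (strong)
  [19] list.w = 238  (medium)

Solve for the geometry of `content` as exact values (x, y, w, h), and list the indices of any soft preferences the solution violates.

1. content.x = 120  [header.left = content.left]
2. content.w = 100  [header.w = content.w]
3. content.y = 113  [content.top = header.bottom + 19]
4. content.h = 76  [content.h = 76]

content = (x=120, y=113, w=100, h=76)
violated soft preferences: 19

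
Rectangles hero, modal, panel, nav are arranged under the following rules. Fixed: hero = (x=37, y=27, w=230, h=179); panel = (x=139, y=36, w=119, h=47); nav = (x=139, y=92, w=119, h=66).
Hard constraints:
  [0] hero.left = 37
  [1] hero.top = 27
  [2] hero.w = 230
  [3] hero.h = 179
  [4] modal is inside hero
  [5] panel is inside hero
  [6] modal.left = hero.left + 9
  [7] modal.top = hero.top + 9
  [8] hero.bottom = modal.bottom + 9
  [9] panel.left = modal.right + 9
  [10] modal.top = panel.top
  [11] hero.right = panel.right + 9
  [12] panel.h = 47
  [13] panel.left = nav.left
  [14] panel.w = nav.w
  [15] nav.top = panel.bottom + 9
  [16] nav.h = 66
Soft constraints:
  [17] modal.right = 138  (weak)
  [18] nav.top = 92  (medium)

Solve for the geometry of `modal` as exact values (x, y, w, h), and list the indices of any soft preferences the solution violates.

1. modal.x = 46  [modal.left = hero.left + 9]
2. modal.y = 36  [modal.top = hero.top + 9]
3. modal.h = 161  [hero.bottom = modal.bottom + 9]
4. modal.w = 84  [panel.left = modal.right + 9]

modal = (x=46, y=36, w=84, h=161)
violated soft preferences: 17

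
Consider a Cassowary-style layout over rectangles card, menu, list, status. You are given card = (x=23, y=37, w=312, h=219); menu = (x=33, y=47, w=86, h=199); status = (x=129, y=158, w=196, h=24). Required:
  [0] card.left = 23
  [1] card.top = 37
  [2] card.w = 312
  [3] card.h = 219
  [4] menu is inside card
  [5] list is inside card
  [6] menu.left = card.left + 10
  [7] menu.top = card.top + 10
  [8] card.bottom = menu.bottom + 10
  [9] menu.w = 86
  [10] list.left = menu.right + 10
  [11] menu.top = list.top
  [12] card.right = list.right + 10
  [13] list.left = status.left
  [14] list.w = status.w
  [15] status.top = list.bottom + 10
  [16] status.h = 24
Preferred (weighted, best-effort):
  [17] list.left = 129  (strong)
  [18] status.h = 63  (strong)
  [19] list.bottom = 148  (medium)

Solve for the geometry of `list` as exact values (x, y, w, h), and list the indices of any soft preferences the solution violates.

list = (x=129, y=47, w=196, h=101)
violated soft preferences: 18

1. list.x = 129  [list.left = menu.right + 10]
2. list.y = 47  [menu.top = list.top]
3. list.w = 196  [card.right = list.right + 10]
4. list.h = 101  [status.top = list.bottom + 10]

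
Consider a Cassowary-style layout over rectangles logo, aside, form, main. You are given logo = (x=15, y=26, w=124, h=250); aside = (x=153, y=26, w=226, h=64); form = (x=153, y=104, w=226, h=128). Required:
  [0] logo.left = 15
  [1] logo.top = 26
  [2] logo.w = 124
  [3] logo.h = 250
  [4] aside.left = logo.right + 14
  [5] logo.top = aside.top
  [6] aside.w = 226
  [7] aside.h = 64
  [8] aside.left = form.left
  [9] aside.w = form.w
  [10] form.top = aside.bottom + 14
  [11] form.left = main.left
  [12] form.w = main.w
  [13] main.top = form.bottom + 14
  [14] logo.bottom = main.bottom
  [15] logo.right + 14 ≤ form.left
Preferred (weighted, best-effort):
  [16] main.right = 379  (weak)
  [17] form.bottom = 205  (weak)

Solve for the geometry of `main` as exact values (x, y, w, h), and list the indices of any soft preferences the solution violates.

main = (x=153, y=246, w=226, h=30)
violated soft preferences: 17

1. main.x = 153  [form.left = main.left]
2. main.w = 226  [form.w = main.w]
3. main.y = 246  [main.top = form.bottom + 14]
4. main.h = 30  [logo.bottom = main.bottom]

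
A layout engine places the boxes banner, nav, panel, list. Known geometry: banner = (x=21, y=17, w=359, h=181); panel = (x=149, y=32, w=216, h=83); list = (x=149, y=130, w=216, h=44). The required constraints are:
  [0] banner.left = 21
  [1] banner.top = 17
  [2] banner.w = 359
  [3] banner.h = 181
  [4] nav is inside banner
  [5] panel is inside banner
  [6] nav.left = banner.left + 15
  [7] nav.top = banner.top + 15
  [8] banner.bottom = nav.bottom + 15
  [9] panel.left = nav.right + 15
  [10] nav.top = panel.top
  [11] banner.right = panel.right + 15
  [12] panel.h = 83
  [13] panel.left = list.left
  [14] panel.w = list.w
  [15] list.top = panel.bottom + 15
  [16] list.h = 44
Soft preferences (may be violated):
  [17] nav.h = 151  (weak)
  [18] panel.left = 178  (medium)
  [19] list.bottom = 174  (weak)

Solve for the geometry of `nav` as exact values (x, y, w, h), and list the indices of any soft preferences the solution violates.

1. nav.x = 36  [nav.left = banner.left + 15]
2. nav.y = 32  [nav.top = banner.top + 15]
3. nav.h = 151  [banner.bottom = nav.bottom + 15]
4. nav.w = 98  [panel.left = nav.right + 15]

nav = (x=36, y=32, w=98, h=151)
violated soft preferences: 18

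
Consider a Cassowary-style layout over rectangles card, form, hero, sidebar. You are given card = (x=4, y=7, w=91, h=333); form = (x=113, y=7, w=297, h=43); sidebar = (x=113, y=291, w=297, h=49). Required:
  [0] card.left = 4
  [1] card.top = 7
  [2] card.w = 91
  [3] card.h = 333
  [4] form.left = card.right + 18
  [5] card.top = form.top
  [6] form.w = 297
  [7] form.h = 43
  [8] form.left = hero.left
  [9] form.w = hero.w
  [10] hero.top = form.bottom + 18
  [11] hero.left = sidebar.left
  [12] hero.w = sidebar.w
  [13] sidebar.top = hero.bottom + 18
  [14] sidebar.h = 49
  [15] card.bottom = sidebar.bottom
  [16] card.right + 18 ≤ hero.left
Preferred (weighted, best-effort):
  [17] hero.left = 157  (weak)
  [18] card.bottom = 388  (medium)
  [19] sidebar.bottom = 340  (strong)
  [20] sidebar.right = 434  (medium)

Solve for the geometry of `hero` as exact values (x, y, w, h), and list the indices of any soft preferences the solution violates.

1. hero.x = 113  [form.left = hero.left]
2. hero.w = 297  [form.w = hero.w]
3. hero.y = 68  [hero.top = form.bottom + 18]
4. hero.h = 205  [sidebar.top = hero.bottom + 18]

hero = (x=113, y=68, w=297, h=205)
violated soft preferences: 17, 18, 20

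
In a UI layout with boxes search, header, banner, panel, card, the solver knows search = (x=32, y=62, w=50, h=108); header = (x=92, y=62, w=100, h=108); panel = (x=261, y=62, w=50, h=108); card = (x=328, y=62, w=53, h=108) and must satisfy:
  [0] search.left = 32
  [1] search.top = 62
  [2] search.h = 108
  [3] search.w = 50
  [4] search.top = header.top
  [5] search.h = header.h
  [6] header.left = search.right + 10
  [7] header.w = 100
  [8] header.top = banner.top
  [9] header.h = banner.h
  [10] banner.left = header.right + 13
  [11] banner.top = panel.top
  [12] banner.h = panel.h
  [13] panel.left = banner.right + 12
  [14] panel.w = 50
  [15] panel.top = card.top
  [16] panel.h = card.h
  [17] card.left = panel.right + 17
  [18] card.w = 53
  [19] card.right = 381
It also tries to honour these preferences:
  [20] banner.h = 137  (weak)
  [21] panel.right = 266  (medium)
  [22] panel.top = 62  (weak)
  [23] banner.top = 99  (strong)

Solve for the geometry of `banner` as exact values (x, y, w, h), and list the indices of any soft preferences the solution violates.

1. banner.y = 62  [header.top = banner.top]
2. banner.h = 108  [header.h = banner.h]
3. banner.x = 205  [banner.left = header.right + 13]
4. banner.w = 44  [panel.left = banner.right + 12]

banner = (x=205, y=62, w=44, h=108)
violated soft preferences: 20, 21, 23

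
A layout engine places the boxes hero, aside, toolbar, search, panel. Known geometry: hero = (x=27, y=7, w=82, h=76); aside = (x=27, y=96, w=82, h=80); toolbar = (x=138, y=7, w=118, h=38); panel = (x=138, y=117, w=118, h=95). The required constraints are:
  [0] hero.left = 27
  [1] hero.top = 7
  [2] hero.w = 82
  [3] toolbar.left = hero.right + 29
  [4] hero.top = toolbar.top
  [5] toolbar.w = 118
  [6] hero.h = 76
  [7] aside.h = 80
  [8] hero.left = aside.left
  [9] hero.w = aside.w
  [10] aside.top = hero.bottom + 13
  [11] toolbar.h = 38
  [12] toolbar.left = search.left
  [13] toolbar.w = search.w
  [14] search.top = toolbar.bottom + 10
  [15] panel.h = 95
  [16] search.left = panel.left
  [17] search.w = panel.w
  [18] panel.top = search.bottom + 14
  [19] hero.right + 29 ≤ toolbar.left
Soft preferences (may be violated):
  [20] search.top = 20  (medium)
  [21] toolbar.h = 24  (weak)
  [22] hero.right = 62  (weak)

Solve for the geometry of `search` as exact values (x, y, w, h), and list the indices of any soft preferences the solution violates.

1. search.x = 138  [toolbar.left = search.left]
2. search.w = 118  [toolbar.w = search.w]
3. search.y = 55  [search.top = toolbar.bottom + 10]
4. search.h = 48  [panel.top = search.bottom + 14]

search = (x=138, y=55, w=118, h=48)
violated soft preferences: 20, 21, 22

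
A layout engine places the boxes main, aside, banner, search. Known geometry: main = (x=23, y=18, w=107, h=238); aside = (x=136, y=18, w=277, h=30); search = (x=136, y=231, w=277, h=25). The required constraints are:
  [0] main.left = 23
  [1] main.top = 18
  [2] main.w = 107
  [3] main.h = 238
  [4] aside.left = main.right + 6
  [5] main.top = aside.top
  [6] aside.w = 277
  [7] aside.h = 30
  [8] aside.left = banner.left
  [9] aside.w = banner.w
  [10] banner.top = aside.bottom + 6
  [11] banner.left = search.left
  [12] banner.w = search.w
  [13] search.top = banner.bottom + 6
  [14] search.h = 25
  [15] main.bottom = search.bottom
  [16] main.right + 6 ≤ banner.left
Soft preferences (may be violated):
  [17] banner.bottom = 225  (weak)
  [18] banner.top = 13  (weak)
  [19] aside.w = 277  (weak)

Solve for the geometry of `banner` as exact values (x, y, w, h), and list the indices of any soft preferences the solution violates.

1. banner.x = 136  [aside.left = banner.left]
2. banner.w = 277  [aside.w = banner.w]
3. banner.y = 54  [banner.top = aside.bottom + 6]
4. banner.h = 171  [search.top = banner.bottom + 6]

banner = (x=136, y=54, w=277, h=171)
violated soft preferences: 18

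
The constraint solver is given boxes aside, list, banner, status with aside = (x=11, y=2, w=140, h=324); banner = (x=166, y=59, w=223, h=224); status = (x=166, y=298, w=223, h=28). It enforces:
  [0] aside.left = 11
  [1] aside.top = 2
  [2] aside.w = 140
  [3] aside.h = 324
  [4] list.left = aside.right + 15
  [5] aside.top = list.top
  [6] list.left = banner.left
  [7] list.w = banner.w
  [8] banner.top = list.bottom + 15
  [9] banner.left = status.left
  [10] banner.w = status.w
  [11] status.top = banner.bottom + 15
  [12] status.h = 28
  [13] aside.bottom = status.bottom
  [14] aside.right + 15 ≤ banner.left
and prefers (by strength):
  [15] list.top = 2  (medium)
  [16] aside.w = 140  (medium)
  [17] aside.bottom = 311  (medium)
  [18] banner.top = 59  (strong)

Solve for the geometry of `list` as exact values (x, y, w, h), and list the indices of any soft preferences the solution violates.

1. list.x = 166  [list.left = aside.right + 15]
2. list.y = 2  [aside.top = list.top]
3. list.w = 223  [list.w = banner.w]
4. list.h = 42  [banner.top = list.bottom + 15]

list = (x=166, y=2, w=223, h=42)
violated soft preferences: 17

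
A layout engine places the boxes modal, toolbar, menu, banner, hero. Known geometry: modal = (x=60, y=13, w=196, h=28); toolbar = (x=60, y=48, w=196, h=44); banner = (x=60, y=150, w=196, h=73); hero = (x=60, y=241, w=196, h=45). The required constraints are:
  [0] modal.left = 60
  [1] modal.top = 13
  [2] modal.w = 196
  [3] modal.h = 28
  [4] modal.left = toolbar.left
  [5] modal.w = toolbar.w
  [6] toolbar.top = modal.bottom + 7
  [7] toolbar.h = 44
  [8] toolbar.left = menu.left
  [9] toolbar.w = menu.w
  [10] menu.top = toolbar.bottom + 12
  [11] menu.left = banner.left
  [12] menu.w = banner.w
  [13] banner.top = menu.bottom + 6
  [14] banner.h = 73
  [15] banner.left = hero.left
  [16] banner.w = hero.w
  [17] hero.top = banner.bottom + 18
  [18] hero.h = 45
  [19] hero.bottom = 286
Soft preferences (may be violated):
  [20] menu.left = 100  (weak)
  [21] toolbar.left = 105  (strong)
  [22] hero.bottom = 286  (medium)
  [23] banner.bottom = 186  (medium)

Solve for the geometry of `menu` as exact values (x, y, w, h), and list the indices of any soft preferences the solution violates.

1. menu.x = 60  [toolbar.left = menu.left]
2. menu.w = 196  [toolbar.w = menu.w]
3. menu.y = 104  [menu.top = toolbar.bottom + 12]
4. menu.h = 40  [banner.top = menu.bottom + 6]

menu = (x=60, y=104, w=196, h=40)
violated soft preferences: 20, 21, 23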